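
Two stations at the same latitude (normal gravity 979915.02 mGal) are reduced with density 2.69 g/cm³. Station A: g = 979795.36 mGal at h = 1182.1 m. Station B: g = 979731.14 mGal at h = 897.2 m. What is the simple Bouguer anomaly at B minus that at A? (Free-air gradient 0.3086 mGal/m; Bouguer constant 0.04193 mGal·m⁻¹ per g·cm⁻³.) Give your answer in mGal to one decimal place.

-120.0

Δg_SB(A) = 979795.36 − 979915.02 + 0.3086×1182.1 − 0.04193×2.69×1182.1 = 111.80 mGal
Δg_SB(B) = 979731.14 − 979915.02 + 0.3086×897.2 − 0.04193×2.69×897.2 = -8.20 mGal
Difference = -8.20 − (111.80) = -120.00 mGal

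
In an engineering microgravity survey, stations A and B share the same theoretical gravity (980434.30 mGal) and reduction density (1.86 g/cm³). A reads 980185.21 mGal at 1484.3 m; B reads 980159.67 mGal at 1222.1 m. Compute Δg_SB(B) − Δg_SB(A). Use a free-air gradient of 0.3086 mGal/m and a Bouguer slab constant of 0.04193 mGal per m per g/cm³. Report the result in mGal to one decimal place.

-86.0

Δg_SB(A) = 980185.21 − 980434.30 + 0.3086×1484.3 − 0.04193×1.86×1484.3 = 93.20 mGal
Δg_SB(B) = 980159.67 − 980434.30 + 0.3086×1222.1 − 0.04193×1.86×1222.1 = 7.20 mGal
Difference = 7.20 − (93.20) = -86.00 mGal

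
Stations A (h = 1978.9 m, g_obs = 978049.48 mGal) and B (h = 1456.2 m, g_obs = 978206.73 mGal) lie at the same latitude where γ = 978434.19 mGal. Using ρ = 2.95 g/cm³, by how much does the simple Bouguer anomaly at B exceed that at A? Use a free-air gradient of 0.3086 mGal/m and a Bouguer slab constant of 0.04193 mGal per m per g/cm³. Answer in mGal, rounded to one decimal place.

60.6

Δg_SB(A) = 978049.48 − 978434.19 + 0.3086×1978.9 − 0.04193×2.95×1978.9 = -18.80 mGal
Δg_SB(B) = 978206.73 − 978434.19 + 0.3086×1456.2 − 0.04193×2.95×1456.2 = 41.80 mGal
Difference = 41.80 − (-18.80) = 60.60 mGal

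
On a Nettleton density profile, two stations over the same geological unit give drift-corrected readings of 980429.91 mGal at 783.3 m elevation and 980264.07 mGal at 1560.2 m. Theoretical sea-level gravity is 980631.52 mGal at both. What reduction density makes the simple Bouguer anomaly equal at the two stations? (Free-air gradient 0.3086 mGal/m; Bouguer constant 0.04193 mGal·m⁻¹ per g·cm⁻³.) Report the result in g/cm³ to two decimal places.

2.27

Δg_obs = 980264.07 − 980429.91 = -165.84 mGal over Δh = 1560.2 − 783.3 = 776.9 m
Equal Bouguer anomalies ⇒ Δg_obs + (0.3086 − 0.04193ρ)·Δh = 0
0.3086 − 0.04193ρ = −Δg_obs/Δh = 0.21346
ρ = (0.3086 − 0.21346) / 0.04193 = 2.27 g/cm³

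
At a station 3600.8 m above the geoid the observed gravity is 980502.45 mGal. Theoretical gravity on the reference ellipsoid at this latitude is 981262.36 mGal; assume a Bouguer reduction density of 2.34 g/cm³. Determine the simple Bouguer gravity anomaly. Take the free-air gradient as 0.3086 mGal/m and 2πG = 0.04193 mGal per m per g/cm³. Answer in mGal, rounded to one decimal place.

Free-air correction = 0.3086 × 3600.8 = 1111.21 mGal
Free-air anomaly = 980502.45 − 981262.36 + (1111.21) = 351.30 mGal
Bouguer slab correction = 0.04193 × 2.34 × 3600.8 = 353.30 mGal
Simple Bouguer anomaly = 351.30 − (353.30) = -2.00 mGal

-2.0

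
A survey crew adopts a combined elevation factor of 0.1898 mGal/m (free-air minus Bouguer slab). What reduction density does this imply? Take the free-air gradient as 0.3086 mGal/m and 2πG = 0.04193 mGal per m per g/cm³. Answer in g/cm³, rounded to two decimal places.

2.83

0.1898 = 0.3086 − 0.04193 × ρ
ρ = (0.3086 − 0.1898) / 0.04193 = 2.83 g/cm³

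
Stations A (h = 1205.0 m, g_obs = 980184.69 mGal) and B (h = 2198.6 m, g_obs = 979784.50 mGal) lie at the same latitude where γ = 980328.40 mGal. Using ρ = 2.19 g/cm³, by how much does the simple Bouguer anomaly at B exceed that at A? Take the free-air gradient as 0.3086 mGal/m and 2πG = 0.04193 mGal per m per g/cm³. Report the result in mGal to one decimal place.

-184.8

Δg_SB(A) = 980184.69 − 980328.40 + 0.3086×1205.0 − 0.04193×2.19×1205.0 = 117.50 mGal
Δg_SB(B) = 979784.50 − 980328.40 + 0.3086×2198.6 − 0.04193×2.19×2198.6 = -67.30 mGal
Difference = -67.30 − (117.50) = -184.80 mGal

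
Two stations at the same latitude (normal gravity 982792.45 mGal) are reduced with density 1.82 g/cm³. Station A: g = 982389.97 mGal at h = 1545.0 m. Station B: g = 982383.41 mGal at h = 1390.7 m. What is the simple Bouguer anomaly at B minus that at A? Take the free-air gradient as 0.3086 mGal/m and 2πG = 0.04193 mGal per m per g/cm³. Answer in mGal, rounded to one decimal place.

Δg_SB(A) = 982389.97 − 982792.45 + 0.3086×1545.0 − 0.04193×1.82×1545.0 = -43.60 mGal
Δg_SB(B) = 982383.41 − 982792.45 + 0.3086×1390.7 − 0.04193×1.82×1390.7 = -86.00 mGal
Difference = -86.00 − (-43.60) = -42.40 mGal

-42.4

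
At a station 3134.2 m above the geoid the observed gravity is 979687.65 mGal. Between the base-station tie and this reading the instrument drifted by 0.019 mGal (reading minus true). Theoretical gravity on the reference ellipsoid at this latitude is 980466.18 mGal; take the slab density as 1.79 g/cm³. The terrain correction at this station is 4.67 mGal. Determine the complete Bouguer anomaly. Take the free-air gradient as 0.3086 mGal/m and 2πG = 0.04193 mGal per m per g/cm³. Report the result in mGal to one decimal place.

-41.9

Drift-corrected reading = 979687.65 − (0.019) = 979687.631 mGal
Free-air correction = 0.3086 × 3134.2 = 967.21 mGal
Free-air anomaly = 979687.631 − 980466.18 + (967.21) = 188.661 mGal
Bouguer slab correction = 0.04193 × 1.79 × 3134.2 = 235.24 mGal
Simple Bouguer anomaly = 188.661 − (235.24) = -46.579 mGal
Complete Bouguer anomaly = -46.579 + 4.67 = -41.909 mGal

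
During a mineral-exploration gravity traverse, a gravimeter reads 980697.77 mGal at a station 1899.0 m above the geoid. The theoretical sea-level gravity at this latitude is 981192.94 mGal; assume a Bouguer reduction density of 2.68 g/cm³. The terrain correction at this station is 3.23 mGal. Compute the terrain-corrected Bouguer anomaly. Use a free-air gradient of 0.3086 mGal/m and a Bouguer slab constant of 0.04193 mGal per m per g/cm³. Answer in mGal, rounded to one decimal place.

Free-air correction = 0.3086 × 1899.0 = 586.03 mGal
Free-air anomaly = 980697.77 − 981192.94 + (586.03) = 90.86 mGal
Bouguer slab correction = 0.04193 × 2.68 × 1899.0 = 213.40 mGal
Simple Bouguer anomaly = 90.86 − (213.40) = -122.54 mGal
Complete Bouguer anomaly = -122.54 + 3.23 = -119.31 mGal

-119.3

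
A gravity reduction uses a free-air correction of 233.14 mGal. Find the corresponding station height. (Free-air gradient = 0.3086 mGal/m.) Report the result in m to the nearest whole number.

h = 233.14 / 0.3086 = 755.48 m

755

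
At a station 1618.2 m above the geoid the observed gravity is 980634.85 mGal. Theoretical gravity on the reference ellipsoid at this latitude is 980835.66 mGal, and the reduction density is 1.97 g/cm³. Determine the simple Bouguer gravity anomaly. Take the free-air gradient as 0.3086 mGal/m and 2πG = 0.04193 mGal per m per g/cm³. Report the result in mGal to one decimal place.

164.9

Free-air correction = 0.3086 × 1618.2 = 499.38 mGal
Free-air anomaly = 980634.85 − 980835.66 + (499.38) = 298.57 mGal
Bouguer slab correction = 0.04193 × 1.97 × 1618.2 = 133.67 mGal
Simple Bouguer anomaly = 298.57 − (133.67) = 164.90 mGal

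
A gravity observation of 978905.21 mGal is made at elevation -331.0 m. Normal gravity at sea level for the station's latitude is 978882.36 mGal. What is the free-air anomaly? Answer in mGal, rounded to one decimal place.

-79.3

Free-air correction = 0.3086 × -331.0 = -102.15 mGal
Free-air anomaly = 978905.21 − 978882.36 + (-102.15) = -79.30 mGal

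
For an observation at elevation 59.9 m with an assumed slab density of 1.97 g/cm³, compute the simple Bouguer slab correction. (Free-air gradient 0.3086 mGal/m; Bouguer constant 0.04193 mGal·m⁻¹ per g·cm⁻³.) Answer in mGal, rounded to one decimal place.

4.9

Bouguer slab correction = 0.04193 × 1.97 × 59.9 = 4.9 mGal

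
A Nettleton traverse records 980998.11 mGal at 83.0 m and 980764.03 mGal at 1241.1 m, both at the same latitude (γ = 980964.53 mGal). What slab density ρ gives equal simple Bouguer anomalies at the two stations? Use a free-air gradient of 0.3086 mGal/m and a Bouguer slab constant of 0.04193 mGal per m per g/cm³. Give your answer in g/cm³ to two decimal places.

2.54

Δg_obs = 980764.03 − 980998.11 = -234.08 mGal over Δh = 1241.1 − 83.0 = 1158.1 m
Equal Bouguer anomalies ⇒ Δg_obs + (0.3086 − 0.04193ρ)·Δh = 0
0.3086 − 0.04193ρ = −Δg_obs/Δh = 0.20212
ρ = (0.3086 − 0.20212) / 0.04193 = 2.54 g/cm³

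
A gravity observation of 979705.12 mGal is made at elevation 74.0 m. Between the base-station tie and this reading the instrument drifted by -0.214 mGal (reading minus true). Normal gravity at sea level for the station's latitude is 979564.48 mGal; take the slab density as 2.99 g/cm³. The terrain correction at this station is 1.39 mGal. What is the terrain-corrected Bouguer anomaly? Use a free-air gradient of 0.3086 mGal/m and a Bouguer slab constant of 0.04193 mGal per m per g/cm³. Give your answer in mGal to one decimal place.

Drift-corrected reading = 979705.12 − (-0.214) = 979705.334 mGal
Free-air correction = 0.3086 × 74.0 = 22.84 mGal
Free-air anomaly = 979705.334 − 979564.48 + (22.84) = 163.694 mGal
Bouguer slab correction = 0.04193 × 2.99 × 74.0 = 9.28 mGal
Simple Bouguer anomaly = 163.694 − (9.28) = 154.414 mGal
Complete Bouguer anomaly = 154.414 + 1.39 = 155.804 mGal

155.8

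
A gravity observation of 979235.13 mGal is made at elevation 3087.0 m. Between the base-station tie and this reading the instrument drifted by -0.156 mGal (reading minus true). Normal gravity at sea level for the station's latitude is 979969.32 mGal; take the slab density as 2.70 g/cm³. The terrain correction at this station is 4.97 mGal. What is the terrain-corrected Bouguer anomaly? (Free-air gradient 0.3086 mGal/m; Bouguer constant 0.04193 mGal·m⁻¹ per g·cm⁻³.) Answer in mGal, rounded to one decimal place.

Drift-corrected reading = 979235.13 − (-0.156) = 979235.286 mGal
Free-air correction = 0.3086 × 3087.0 = 952.65 mGal
Free-air anomaly = 979235.286 − 979969.32 + (952.65) = 218.616 mGal
Bouguer slab correction = 0.04193 × 2.70 × 3087.0 = 349.48 mGal
Simple Bouguer anomaly = 218.616 − (349.48) = -130.864 mGal
Complete Bouguer anomaly = -130.864 + 4.97 = -125.894 mGal

-125.9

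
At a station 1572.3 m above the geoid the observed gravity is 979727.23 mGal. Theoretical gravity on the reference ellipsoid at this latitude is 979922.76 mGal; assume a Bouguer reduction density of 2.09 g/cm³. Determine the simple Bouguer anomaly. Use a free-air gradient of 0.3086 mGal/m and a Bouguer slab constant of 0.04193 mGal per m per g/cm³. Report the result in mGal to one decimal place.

151.9

Free-air correction = 0.3086 × 1572.3 = 485.21 mGal
Free-air anomaly = 979727.23 − 979922.76 + (485.21) = 289.68 mGal
Bouguer slab correction = 0.04193 × 2.09 × 1572.3 = 137.79 mGal
Simple Bouguer anomaly = 289.68 − (137.79) = 151.89 mGal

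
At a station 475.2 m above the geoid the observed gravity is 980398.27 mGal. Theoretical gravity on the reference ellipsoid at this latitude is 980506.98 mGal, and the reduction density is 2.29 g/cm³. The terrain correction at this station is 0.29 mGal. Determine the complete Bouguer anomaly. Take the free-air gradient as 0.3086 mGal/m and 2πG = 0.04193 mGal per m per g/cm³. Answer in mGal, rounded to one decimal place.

-7.4

Free-air correction = 0.3086 × 475.2 = 146.65 mGal
Free-air anomaly = 980398.27 − 980506.98 + (146.65) = 37.94 mGal
Bouguer slab correction = 0.04193 × 2.29 × 475.2 = 45.63 mGal
Simple Bouguer anomaly = 37.94 − (45.63) = -7.69 mGal
Complete Bouguer anomaly = -7.69 + 0.29 = -7.40 mGal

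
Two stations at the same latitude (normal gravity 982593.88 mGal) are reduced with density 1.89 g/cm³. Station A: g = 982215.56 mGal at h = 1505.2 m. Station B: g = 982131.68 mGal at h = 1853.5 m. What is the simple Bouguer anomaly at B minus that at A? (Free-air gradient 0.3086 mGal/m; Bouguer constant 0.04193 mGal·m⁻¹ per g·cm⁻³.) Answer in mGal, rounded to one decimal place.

Δg_SB(A) = 982215.56 − 982593.88 + 0.3086×1505.2 − 0.04193×1.89×1505.2 = -33.10 mGal
Δg_SB(B) = 982131.68 − 982593.88 + 0.3086×1853.5 − 0.04193×1.89×1853.5 = -37.10 mGal
Difference = -37.10 − (-33.10) = -4.00 mGal

-4.0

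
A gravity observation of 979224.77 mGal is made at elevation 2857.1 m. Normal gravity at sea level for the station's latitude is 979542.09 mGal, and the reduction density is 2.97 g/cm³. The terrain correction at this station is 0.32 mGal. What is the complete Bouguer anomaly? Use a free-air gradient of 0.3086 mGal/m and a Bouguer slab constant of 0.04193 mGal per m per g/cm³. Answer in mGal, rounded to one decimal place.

Free-air correction = 0.3086 × 2857.1 = 881.70 mGal
Free-air anomaly = 979224.77 − 979542.09 + (881.70) = 564.38 mGal
Bouguer slab correction = 0.04193 × 2.97 × 2857.1 = 355.80 mGal
Simple Bouguer anomaly = 564.38 − (355.80) = 208.58 mGal
Complete Bouguer anomaly = 208.58 + 0.32 = 208.90 mGal

208.9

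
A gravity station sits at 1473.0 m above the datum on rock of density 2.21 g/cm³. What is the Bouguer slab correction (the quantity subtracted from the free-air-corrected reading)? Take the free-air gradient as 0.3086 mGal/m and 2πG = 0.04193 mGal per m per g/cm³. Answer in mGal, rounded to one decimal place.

136.5

Bouguer slab correction = 0.04193 × 2.21 × 1473.0 = 136.5 mGal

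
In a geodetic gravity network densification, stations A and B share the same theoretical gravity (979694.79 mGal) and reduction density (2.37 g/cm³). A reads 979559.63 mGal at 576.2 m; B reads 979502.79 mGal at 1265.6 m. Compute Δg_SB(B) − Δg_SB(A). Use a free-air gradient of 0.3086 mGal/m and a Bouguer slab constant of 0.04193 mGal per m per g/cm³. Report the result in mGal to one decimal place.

Δg_SB(A) = 979559.63 − 979694.79 + 0.3086×576.2 − 0.04193×2.37×576.2 = -14.60 mGal
Δg_SB(B) = 979502.79 − 979694.79 + 0.3086×1265.6 − 0.04193×2.37×1265.6 = 72.80 mGal
Difference = 72.80 − (-14.60) = 87.40 mGal

87.4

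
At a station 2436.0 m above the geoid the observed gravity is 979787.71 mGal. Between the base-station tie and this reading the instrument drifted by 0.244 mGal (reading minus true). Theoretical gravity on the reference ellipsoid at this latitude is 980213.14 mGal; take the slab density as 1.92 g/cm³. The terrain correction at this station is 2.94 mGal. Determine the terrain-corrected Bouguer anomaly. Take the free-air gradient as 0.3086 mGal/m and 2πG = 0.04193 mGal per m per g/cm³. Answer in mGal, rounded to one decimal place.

132.9

Drift-corrected reading = 979787.71 − (0.244) = 979787.466 mGal
Free-air correction = 0.3086 × 2436.0 = 751.75 mGal
Free-air anomaly = 979787.466 − 980213.14 + (751.75) = 326.076 mGal
Bouguer slab correction = 0.04193 × 1.92 × 2436.0 = 196.11 mGal
Simple Bouguer anomaly = 326.076 − (196.11) = 129.966 mGal
Complete Bouguer anomaly = 129.966 + 2.94 = 132.906 mGal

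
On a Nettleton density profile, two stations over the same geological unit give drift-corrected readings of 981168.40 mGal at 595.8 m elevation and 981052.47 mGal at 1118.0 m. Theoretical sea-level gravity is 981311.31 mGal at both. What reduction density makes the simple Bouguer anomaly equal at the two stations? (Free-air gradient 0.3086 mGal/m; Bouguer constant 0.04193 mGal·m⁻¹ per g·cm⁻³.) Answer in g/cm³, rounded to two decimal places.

2.07

Δg_obs = 981052.47 − 981168.40 = -115.93 mGal over Δh = 1118.0 − 595.8 = 522.2 m
Equal Bouguer anomalies ⇒ Δg_obs + (0.3086 − 0.04193ρ)·Δh = 0
0.3086 − 0.04193ρ = −Δg_obs/Δh = 0.22200
ρ = (0.3086 − 0.22200) / 0.04193 = 2.07 g/cm³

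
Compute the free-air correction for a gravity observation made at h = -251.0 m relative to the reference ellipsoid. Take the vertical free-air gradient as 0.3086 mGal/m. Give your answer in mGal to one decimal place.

-77.5

Free-air correction = 0.3086 × -251.0 = -77.5 mGal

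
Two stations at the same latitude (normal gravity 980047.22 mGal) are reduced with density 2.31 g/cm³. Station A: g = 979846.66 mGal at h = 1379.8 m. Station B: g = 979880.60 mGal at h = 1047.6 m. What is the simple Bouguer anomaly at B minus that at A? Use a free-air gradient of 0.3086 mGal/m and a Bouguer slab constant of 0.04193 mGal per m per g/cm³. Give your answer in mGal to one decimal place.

-36.4

Δg_SB(A) = 979846.66 − 980047.22 + 0.3086×1379.8 − 0.04193×2.31×1379.8 = 91.60 mGal
Δg_SB(B) = 979880.60 − 980047.22 + 0.3086×1047.6 − 0.04193×2.31×1047.6 = 55.20 mGal
Difference = 55.20 − (91.60) = -36.40 mGal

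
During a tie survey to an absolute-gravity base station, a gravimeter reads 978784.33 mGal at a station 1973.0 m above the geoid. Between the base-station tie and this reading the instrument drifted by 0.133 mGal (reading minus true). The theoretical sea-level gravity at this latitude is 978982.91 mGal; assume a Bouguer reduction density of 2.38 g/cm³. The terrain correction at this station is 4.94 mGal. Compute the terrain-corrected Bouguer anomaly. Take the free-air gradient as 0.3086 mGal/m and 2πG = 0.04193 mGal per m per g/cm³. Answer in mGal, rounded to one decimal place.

218.2

Drift-corrected reading = 978784.33 − (0.133) = 978784.197 mGal
Free-air correction = 0.3086 × 1973.0 = 608.87 mGal
Free-air anomaly = 978784.197 − 978982.91 + (608.87) = 410.157 mGal
Bouguer slab correction = 0.04193 × 2.38 × 1973.0 = 196.89 mGal
Simple Bouguer anomaly = 410.157 − (196.89) = 213.267 mGal
Complete Bouguer anomaly = 213.267 + 4.94 = 218.207 mGal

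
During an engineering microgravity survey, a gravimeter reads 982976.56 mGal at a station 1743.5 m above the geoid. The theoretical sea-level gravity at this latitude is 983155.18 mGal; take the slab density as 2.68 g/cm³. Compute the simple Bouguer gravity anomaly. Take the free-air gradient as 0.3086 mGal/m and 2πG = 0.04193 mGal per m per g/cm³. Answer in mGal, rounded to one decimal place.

Free-air correction = 0.3086 × 1743.5 = 538.04 mGal
Free-air anomaly = 982976.56 − 983155.18 + (538.04) = 359.42 mGal
Bouguer slab correction = 0.04193 × 2.68 × 1743.5 = 195.92 mGal
Simple Bouguer anomaly = 359.42 − (195.92) = 163.50 mGal

163.5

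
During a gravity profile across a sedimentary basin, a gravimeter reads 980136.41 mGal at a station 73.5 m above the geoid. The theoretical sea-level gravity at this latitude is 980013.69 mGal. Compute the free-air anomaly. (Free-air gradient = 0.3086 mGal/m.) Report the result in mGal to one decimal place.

145.4

Free-air correction = 0.3086 × 73.5 = 22.68 mGal
Free-air anomaly = 980136.41 − 980013.69 + (22.68) = 145.40 mGal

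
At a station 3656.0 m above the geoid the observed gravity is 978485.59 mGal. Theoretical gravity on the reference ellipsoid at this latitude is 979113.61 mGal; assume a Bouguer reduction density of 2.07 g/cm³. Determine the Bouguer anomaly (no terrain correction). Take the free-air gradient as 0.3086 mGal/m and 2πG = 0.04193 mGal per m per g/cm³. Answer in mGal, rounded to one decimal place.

Free-air correction = 0.3086 × 3656.0 = 1128.24 mGal
Free-air anomaly = 978485.59 − 979113.61 + (1128.24) = 500.22 mGal
Bouguer slab correction = 0.04193 × 2.07 × 3656.0 = 317.32 mGal
Simple Bouguer anomaly = 500.22 − (317.32) = 182.90 mGal

182.9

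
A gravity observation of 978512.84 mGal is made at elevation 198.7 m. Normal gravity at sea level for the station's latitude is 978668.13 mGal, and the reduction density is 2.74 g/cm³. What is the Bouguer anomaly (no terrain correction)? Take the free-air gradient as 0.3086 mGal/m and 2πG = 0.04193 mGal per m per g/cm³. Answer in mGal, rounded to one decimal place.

-116.8

Free-air correction = 0.3086 × 198.7 = 61.32 mGal
Free-air anomaly = 978512.84 − 978668.13 + (61.32) = -93.97 mGal
Bouguer slab correction = 0.04193 × 2.74 × 198.7 = 22.83 mGal
Simple Bouguer anomaly = -93.97 − (22.83) = -116.80 mGal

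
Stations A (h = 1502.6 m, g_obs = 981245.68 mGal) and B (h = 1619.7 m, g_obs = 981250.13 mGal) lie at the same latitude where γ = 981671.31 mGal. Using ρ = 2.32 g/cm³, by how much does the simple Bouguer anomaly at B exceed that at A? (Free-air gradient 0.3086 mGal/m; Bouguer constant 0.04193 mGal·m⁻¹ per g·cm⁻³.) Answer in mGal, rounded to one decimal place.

29.2

Δg_SB(A) = 981245.68 − 981671.31 + 0.3086×1502.6 − 0.04193×2.32×1502.6 = -108.10 mGal
Δg_SB(B) = 981250.13 − 981671.31 + 0.3086×1619.7 − 0.04193×2.32×1619.7 = -78.90 mGal
Difference = -78.90 − (-108.10) = 29.20 mGal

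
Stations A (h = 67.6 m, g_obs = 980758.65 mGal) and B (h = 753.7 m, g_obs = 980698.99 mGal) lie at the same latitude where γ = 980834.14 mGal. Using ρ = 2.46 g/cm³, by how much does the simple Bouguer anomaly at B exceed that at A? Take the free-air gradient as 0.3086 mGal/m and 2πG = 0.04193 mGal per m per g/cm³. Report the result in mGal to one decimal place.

81.3

Δg_SB(A) = 980758.65 − 980834.14 + 0.3086×67.6 − 0.04193×2.46×67.6 = -61.60 mGal
Δg_SB(B) = 980698.99 − 980834.14 + 0.3086×753.7 − 0.04193×2.46×753.7 = 19.70 mGal
Difference = 19.70 − (-61.60) = 81.30 mGal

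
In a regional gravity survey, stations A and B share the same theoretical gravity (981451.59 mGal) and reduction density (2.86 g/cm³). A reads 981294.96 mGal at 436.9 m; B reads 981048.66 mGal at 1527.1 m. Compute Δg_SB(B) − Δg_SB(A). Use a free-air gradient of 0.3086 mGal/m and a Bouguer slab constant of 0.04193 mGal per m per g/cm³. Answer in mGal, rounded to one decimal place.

-40.6

Δg_SB(A) = 981294.96 − 981451.59 + 0.3086×436.9 − 0.04193×2.86×436.9 = -74.20 mGal
Δg_SB(B) = 981048.66 − 981451.59 + 0.3086×1527.1 − 0.04193×2.86×1527.1 = -114.80 mGal
Difference = -114.80 − (-74.20) = -40.60 mGal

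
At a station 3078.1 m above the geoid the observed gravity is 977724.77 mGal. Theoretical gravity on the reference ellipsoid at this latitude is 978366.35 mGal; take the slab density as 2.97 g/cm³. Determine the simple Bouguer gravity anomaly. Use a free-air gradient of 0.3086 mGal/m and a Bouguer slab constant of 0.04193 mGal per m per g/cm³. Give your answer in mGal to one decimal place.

Free-air correction = 0.3086 × 3078.1 = 949.90 mGal
Free-air anomaly = 977724.77 − 978366.35 + (949.90) = 308.32 mGal
Bouguer slab correction = 0.04193 × 2.97 × 3078.1 = 383.32 mGal
Simple Bouguer anomaly = 308.32 − (383.32) = -75.00 mGal

-75.0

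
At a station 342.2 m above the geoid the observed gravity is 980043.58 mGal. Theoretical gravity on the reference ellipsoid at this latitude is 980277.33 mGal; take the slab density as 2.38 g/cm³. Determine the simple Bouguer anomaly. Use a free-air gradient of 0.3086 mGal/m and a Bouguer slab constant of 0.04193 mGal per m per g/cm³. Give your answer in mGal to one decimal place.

Free-air correction = 0.3086 × 342.2 = 105.60 mGal
Free-air anomaly = 980043.58 − 980277.33 + (105.60) = -128.15 mGal
Bouguer slab correction = 0.04193 × 2.38 × 342.2 = 34.15 mGal
Simple Bouguer anomaly = -128.15 − (34.15) = -162.30 mGal

-162.3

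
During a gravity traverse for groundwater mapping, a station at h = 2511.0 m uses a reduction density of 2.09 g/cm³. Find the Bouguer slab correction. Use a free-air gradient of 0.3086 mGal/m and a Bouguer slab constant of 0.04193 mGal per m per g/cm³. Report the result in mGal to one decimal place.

220.0

Bouguer slab correction = 0.04193 × 2.09 × 2511.0 = 220.0 mGal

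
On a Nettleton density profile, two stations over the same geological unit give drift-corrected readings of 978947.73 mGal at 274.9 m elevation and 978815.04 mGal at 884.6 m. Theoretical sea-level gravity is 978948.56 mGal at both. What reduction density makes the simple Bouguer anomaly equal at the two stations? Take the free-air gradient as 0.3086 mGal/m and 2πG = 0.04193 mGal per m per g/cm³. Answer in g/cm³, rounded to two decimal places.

Δg_obs = 978815.04 − 978947.73 = -132.69 mGal over Δh = 884.6 − 274.9 = 609.7 m
Equal Bouguer anomalies ⇒ Δg_obs + (0.3086 − 0.04193ρ)·Δh = 0
0.3086 − 0.04193ρ = −Δg_obs/Δh = 0.21763
ρ = (0.3086 − 0.21763) / 0.04193 = 2.17 g/cm³

2.17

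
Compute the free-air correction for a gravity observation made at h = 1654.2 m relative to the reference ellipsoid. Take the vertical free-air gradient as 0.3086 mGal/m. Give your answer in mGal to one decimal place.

Free-air correction = 0.3086 × 1654.2 = 510.5 mGal

510.5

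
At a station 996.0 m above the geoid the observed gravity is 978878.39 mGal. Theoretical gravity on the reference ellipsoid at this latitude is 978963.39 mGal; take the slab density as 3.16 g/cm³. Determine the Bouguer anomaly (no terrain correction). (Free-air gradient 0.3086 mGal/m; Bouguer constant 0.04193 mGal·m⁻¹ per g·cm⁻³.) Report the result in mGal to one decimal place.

90.4

Free-air correction = 0.3086 × 996.0 = 307.37 mGal
Free-air anomaly = 978878.39 − 978963.39 + (307.37) = 222.37 mGal
Bouguer slab correction = 0.04193 × 3.16 × 996.0 = 131.97 mGal
Simple Bouguer anomaly = 222.37 − (131.97) = 90.40 mGal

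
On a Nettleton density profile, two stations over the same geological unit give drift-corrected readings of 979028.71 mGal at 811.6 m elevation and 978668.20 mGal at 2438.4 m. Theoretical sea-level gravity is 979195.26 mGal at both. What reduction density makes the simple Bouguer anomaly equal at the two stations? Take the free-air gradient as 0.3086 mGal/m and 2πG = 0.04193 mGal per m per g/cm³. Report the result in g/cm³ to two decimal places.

2.07

Δg_obs = 978668.20 − 979028.71 = -360.51 mGal over Δh = 2438.4 − 811.6 = 1626.8 m
Equal Bouguer anomalies ⇒ Δg_obs + (0.3086 − 0.04193ρ)·Δh = 0
0.3086 − 0.04193ρ = −Δg_obs/Δh = 0.22161
ρ = (0.3086 − 0.22161) / 0.04193 = 2.07 g/cm³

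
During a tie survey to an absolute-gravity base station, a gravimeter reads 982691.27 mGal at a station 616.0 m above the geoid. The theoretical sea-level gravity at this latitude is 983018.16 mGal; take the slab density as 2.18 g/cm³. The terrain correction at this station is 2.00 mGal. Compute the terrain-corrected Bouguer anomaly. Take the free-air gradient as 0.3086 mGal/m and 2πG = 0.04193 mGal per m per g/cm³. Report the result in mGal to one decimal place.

-191.1

Free-air correction = 0.3086 × 616.0 = 190.10 mGal
Free-air anomaly = 982691.27 − 983018.16 + (190.10) = -136.79 mGal
Bouguer slab correction = 0.04193 × 2.18 × 616.0 = 56.31 mGal
Simple Bouguer anomaly = -136.79 − (56.31) = -193.10 mGal
Complete Bouguer anomaly = -193.10 + 2.00 = -191.10 mGal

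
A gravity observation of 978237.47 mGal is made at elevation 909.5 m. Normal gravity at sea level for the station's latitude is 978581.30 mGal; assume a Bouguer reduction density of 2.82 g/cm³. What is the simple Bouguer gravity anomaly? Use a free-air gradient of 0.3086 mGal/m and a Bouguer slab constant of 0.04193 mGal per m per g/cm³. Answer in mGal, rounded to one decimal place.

Free-air correction = 0.3086 × 909.5 = 280.67 mGal
Free-air anomaly = 978237.47 − 978581.30 + (280.67) = -63.16 mGal
Bouguer slab correction = 0.04193 × 2.82 × 909.5 = 107.54 mGal
Simple Bouguer anomaly = -63.16 − (107.54) = -170.70 mGal

-170.7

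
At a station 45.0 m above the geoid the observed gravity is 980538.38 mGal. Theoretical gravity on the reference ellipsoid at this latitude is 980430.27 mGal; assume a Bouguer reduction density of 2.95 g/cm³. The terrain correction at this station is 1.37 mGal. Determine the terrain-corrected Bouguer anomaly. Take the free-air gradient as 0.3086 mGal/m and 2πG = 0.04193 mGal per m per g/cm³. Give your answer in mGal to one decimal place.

Free-air correction = 0.3086 × 45.0 = 13.89 mGal
Free-air anomaly = 980538.38 − 980430.27 + (13.89) = 122.00 mGal
Bouguer slab correction = 0.04193 × 2.95 × 45.0 = 5.57 mGal
Simple Bouguer anomaly = 122.00 − (5.57) = 116.43 mGal
Complete Bouguer anomaly = 116.43 + 1.37 = 117.80 mGal

117.8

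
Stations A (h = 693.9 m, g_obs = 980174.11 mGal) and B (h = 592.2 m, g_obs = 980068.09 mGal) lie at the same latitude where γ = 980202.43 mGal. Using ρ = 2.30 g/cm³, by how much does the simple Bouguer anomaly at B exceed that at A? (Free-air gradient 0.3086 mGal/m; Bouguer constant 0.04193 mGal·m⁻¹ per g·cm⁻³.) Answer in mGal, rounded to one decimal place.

Δg_SB(A) = 980174.11 − 980202.43 + 0.3086×693.9 − 0.04193×2.30×693.9 = 118.90 mGal
Δg_SB(B) = 980068.09 − 980202.43 + 0.3086×592.2 − 0.04193×2.30×592.2 = -8.70 mGal
Difference = -8.70 − (118.90) = -127.60 mGal

-127.6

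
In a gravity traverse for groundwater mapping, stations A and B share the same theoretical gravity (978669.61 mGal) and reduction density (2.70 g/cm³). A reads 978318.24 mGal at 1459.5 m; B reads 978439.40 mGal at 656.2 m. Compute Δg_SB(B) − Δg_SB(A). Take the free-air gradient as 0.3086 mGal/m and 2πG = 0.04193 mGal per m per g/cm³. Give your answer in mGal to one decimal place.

Δg_SB(A) = 978318.24 − 978669.61 + 0.3086×1459.5 − 0.04193×2.70×1459.5 = -66.20 mGal
Δg_SB(B) = 978439.40 − 978669.61 + 0.3086×656.2 − 0.04193×2.70×656.2 = -102.00 mGal
Difference = -102.00 − (-66.20) = -35.80 mGal

-35.8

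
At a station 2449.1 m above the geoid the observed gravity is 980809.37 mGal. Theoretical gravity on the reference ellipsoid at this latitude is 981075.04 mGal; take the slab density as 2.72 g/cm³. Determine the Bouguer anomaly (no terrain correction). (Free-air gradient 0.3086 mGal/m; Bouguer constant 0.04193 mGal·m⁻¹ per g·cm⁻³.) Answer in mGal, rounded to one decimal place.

210.8

Free-air correction = 0.3086 × 2449.1 = 755.79 mGal
Free-air anomaly = 980809.37 − 981075.04 + (755.79) = 490.12 mGal
Bouguer slab correction = 0.04193 × 2.72 × 2449.1 = 279.32 mGal
Simple Bouguer anomaly = 490.12 − (279.32) = 210.80 mGal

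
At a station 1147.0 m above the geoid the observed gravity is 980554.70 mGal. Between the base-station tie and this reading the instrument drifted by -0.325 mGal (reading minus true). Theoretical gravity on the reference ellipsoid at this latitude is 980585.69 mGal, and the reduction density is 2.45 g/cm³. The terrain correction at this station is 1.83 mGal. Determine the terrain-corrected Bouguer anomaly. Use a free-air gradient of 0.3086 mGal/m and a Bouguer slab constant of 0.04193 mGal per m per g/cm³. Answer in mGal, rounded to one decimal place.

207.3

Drift-corrected reading = 980554.70 − (-0.325) = 980555.025 mGal
Free-air correction = 0.3086 × 1147.0 = 353.96 mGal
Free-air anomaly = 980555.025 − 980585.69 + (353.96) = 323.295 mGal
Bouguer slab correction = 0.04193 × 2.45 × 1147.0 = 117.83 mGal
Simple Bouguer anomaly = 323.295 − (117.83) = 205.465 mGal
Complete Bouguer anomaly = 205.465 + 1.83 = 207.295 mGal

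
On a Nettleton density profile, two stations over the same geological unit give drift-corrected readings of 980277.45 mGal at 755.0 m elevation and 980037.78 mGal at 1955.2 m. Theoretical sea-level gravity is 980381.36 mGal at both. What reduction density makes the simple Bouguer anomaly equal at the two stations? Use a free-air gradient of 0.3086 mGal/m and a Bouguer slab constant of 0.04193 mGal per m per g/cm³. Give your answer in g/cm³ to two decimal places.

Δg_obs = 980037.78 − 980277.45 = -239.67 mGal over Δh = 1955.2 − 755.0 = 1200.2 m
Equal Bouguer anomalies ⇒ Δg_obs + (0.3086 − 0.04193ρ)·Δh = 0
0.3086 − 0.04193ρ = −Δg_obs/Δh = 0.19969
ρ = (0.3086 − 0.19969) / 0.04193 = 2.60 g/cm³

2.60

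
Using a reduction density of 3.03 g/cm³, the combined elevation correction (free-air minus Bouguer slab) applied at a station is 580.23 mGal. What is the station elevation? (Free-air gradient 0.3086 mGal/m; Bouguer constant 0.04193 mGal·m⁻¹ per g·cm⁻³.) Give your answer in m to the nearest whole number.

3196

Combined gradient = 0.3086 − 0.04193 × 3.03 = 0.1815521 mGal/m
h = 580.23 / 0.1815521 = 3195.94 m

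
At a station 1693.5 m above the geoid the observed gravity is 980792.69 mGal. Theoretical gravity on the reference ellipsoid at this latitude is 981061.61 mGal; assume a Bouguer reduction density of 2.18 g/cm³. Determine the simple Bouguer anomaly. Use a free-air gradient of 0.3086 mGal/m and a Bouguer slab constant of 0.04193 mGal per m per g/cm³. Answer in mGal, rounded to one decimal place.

Free-air correction = 0.3086 × 1693.5 = 522.61 mGal
Free-air anomaly = 980792.69 − 981061.61 + (522.61) = 253.69 mGal
Bouguer slab correction = 0.04193 × 2.18 × 1693.5 = 154.80 mGal
Simple Bouguer anomaly = 253.69 − (154.80) = 98.89 mGal

98.9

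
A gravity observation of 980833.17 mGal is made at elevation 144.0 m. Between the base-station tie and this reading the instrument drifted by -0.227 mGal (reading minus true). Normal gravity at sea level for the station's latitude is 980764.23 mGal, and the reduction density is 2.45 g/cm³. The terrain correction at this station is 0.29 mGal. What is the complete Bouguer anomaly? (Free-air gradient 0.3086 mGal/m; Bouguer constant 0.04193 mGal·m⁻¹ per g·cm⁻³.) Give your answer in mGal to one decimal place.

99.1

Drift-corrected reading = 980833.17 − (-0.227) = 980833.397 mGal
Free-air correction = 0.3086 × 144.0 = 44.44 mGal
Free-air anomaly = 980833.397 − 980764.23 + (44.44) = 113.607 mGal
Bouguer slab correction = 0.04193 × 2.45 × 144.0 = 14.79 mGal
Simple Bouguer anomaly = 113.607 − (14.79) = 98.817 mGal
Complete Bouguer anomaly = 98.817 + 0.29 = 99.107 mGal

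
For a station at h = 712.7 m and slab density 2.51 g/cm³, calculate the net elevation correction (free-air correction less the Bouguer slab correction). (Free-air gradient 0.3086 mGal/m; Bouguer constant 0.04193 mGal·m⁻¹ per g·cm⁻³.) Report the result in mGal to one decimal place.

Combined gradient = 0.3086 − 0.04193 × 2.51 = 0.2033557 mGal/m
Combined elevation correction = 0.2033557 × 712.7 = 144.9 mGal

144.9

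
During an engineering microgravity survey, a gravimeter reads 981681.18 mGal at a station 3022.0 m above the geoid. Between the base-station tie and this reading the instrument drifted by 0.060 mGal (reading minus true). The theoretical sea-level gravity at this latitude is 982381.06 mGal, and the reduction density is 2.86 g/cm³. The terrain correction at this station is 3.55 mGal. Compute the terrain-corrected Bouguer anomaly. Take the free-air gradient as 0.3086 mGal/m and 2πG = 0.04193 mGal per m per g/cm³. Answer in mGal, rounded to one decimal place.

Drift-corrected reading = 981681.18 − (0.060) = 981681.120 mGal
Free-air correction = 0.3086 × 3022.0 = 932.59 mGal
Free-air anomaly = 981681.120 − 982381.06 + (932.59) = 232.650 mGal
Bouguer slab correction = 0.04193 × 2.86 × 3022.0 = 362.40 mGal
Simple Bouguer anomaly = 232.650 − (362.40) = -129.750 mGal
Complete Bouguer anomaly = -129.750 + 3.55 = -126.200 mGal

-126.2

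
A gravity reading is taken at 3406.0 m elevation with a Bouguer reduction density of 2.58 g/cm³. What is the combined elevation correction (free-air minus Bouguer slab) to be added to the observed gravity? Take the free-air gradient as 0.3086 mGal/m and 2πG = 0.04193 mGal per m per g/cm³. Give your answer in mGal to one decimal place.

682.6

Combined gradient = 0.3086 − 0.04193 × 2.58 = 0.2004206 mGal/m
Combined elevation correction = 0.2004206 × 3406.0 = 682.6 mGal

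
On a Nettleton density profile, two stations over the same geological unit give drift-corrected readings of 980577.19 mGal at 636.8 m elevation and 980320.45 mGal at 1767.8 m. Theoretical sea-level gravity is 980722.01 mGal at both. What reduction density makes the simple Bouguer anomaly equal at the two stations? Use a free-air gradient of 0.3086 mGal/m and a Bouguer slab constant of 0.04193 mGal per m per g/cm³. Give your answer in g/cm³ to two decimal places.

Δg_obs = 980320.45 − 980577.19 = -256.74 mGal over Δh = 1767.8 − 636.8 = 1131.0 m
Equal Bouguer anomalies ⇒ Δg_obs + (0.3086 − 0.04193ρ)·Δh = 0
0.3086 − 0.04193ρ = −Δg_obs/Δh = 0.22700
ρ = (0.3086 − 0.22700) / 0.04193 = 1.95 g/cm³

1.95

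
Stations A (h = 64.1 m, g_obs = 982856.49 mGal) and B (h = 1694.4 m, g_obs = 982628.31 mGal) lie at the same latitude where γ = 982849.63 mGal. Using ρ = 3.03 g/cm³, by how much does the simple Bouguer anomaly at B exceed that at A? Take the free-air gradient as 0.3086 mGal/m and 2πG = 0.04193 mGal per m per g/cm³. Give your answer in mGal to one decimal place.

67.8

Δg_SB(A) = 982856.49 − 982849.63 + 0.3086×64.1 − 0.04193×3.03×64.1 = 18.50 mGal
Δg_SB(B) = 982628.31 − 982849.63 + 0.3086×1694.4 − 0.04193×3.03×1694.4 = 86.30 mGal
Difference = 86.30 − (18.50) = 67.80 mGal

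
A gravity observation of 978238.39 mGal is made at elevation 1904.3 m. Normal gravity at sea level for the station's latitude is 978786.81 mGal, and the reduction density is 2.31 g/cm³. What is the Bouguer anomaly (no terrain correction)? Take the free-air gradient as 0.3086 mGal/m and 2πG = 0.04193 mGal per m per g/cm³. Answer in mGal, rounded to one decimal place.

Free-air correction = 0.3086 × 1904.3 = 587.67 mGal
Free-air anomaly = 978238.39 − 978786.81 + (587.67) = 39.25 mGal
Bouguer slab correction = 0.04193 × 2.31 × 1904.3 = 184.45 mGal
Simple Bouguer anomaly = 39.25 − (184.45) = -145.20 mGal

-145.2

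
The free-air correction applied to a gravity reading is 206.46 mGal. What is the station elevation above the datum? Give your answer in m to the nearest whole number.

h = 206.46 / 0.3086 = 669.02 m

669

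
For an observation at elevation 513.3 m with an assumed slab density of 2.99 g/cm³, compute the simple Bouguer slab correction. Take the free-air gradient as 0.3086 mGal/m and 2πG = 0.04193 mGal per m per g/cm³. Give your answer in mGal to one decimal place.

Bouguer slab correction = 0.04193 × 2.99 × 513.3 = 64.4 mGal

64.4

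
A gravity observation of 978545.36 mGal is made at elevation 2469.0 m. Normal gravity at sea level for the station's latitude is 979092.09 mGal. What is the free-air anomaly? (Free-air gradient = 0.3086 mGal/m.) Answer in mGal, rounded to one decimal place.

215.2

Free-air correction = 0.3086 × 2469.0 = 761.93 mGal
Free-air anomaly = 978545.36 − 979092.09 + (761.93) = 215.20 mGal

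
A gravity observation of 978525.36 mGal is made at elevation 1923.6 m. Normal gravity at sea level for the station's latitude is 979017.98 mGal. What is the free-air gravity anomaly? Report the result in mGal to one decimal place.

Free-air correction = 0.3086 × 1923.6 = 593.62 mGal
Free-air anomaly = 978525.36 − 979017.98 + (593.62) = 101.00 mGal

101.0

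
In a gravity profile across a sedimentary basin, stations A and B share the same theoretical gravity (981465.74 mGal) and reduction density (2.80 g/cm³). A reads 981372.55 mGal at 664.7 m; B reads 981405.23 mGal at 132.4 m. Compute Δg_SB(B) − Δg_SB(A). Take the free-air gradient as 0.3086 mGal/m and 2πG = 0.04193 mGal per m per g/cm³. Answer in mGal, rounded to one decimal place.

-69.1

Δg_SB(A) = 981372.55 − 981465.74 + 0.3086×664.7 − 0.04193×2.80×664.7 = 33.90 mGal
Δg_SB(B) = 981405.23 − 981465.74 + 0.3086×132.4 − 0.04193×2.80×132.4 = -35.20 mGal
Difference = -35.20 − (33.90) = -69.10 mGal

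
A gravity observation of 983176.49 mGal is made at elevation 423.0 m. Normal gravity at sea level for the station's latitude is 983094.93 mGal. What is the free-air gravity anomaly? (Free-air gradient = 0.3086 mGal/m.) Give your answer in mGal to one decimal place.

Free-air correction = 0.3086 × 423.0 = 130.54 mGal
Free-air anomaly = 983176.49 − 983094.93 + (130.54) = 212.10 mGal

212.1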